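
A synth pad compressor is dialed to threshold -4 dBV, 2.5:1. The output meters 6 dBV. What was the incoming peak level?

21 dBV

That's 10 dB above the -4 dBV threshold.
Before 2.5:1 compression the overshoot was 10 × 2.5 = 25 dB, so input = -4 + 25 = 21 dBV.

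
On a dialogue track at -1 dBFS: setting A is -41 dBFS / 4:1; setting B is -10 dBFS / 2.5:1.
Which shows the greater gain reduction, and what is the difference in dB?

A: GR = 40 − 40/4 = 30 dB.
B: GR = 9 − 9/2.5 = 5.4 dB.
A applies 24.6 dB more gain reduction.

A, by 24.6 dB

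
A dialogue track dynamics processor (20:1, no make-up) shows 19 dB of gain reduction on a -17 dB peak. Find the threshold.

-37 dB

Let T be the threshold. Output overshoot = (input overshoot)/R, so -36 − T = (-17 − T)/20.
20·(-36 − T) = -17 − T → 19·T = -720 − (-17) = -703.
T = -703/19 = -37 dB.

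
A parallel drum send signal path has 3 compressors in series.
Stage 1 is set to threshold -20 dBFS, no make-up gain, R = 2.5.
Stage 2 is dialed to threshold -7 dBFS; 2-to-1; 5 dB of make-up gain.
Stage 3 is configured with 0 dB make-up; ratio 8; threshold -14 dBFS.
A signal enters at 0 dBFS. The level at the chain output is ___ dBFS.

Stage 1: 0 dBFS is 20 dB over -20 dBFS; at 2.5:1 that becomes 8 dB over, giving -12 dBFS.
Stage 2: -12 dBFS ≤ -7 dBFS, so stage 2 doesn't engage; make-up brings it to -7 dBFS.
Stage 3: -7 dBFS is 7 dB over -14 dBFS; at 8:1 that becomes 0.875 dB over, giving -13.125 dBFS.

-13.125 dBFS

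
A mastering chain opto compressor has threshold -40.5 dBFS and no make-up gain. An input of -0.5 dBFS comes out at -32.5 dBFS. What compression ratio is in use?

Input overshoot = -0.5 − (-40.5) = 40 dB; output overshoot = -32.5 − (-40.5) = 8 dB.
Ratio = 40 / 8 = 5.

5:1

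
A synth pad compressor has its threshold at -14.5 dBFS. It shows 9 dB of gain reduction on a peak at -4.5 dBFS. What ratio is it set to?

Input overshoot = -4.5 − (-14.5) = 10 dB.
Output overshoot = 10 − 9 = 1 dB.
Ratio = input overshoot / output overshoot = 10 / 1 = 10.

10:1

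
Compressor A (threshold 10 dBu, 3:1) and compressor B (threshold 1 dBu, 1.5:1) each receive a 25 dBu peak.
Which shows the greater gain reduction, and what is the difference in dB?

A, by 2 dB

A: overshoot 15 dB → output overshoot 5 dB → GR 10 dB.
B: overshoot 24 dB → output overshoot 16 dB → GR 8 dB.
A reduces 2 dB more.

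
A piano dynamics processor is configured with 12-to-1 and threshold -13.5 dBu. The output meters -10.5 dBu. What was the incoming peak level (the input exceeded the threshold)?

22.5 dBu

That's 3 dB above the -13.5 dBu threshold.
Input overshoot = R × output overshoot = 36 dB → input = -13.5 + 36 = 22.5 dBu.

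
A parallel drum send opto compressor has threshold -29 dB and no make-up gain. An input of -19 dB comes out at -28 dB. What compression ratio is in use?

10:1

Input overshoot = -19 − (-29) = 10 dB; output overshoot = -28 − (-29) = 1 dB.
Ratio = 10 / 1 = 10.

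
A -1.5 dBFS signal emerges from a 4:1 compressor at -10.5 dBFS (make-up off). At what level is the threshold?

-13.5 dBFS

Gain reduction = -1.5 − (-10.5) = 9 dB; output overshoot = GR / (R − 1) = 9 / 3 = 3 dB.
Threshold = output − output overshoot = -10.5 − 3 = -13.5 dBFS.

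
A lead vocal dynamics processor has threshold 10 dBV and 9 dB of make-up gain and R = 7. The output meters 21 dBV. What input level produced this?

24 dBV

Remove make-up: 21 − 9 = 12 dBV.
The compressed level sits 12 − 10 = 2 dB over threshold.
Undo the ratio: input overshoot = 2 × 7 = 14 dB, giving input = 24 dBV.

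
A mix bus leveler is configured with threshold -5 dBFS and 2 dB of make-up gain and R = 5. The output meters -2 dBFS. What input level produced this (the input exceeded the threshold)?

Remove make-up: -2 − 2 = -4 dBFS.
That's 1 dB above the -5 dBFS threshold.
Undo the ratio: input overshoot = 1 × 5 = 5 dB, giving input = 0 dBFS.

0 dBFS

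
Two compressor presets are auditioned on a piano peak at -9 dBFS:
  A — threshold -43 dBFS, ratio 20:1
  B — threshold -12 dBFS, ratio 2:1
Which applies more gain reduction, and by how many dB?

A: 34 dB over, compressed to 1.7 dB over, so 32.3 dB of GR.
B: 3 dB over, compressed to 1.5 dB over, so 1.5 dB of GR.
Difference: 30.8 dB in favour of A.

A, by 30.8 dB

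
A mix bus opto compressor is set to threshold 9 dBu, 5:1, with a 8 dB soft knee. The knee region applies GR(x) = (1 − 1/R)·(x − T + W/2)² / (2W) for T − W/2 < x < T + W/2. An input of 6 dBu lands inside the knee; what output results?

5.95 dBu

x − T + W/2 = 6 − 9 + 4 = 1.
GR = (1 − 1/5) × 1² / 16 = 0.8 × 1 / 16 = 0.05 dB.
Output = 6 − 0.05 = 5.95 dBu.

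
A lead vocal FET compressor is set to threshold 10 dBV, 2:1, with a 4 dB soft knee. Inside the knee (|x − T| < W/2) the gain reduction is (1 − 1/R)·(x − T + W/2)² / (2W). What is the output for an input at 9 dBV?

8.9375 dBV

x − T + W/2 = 9 − 10 + 2 = 1.
GR = (1 − 1/2) × 1² / 8 = 0.5 × 1 / 8 = 0.0625 dB.
Output = 9 − 0.0625 = 8.9375 dBV.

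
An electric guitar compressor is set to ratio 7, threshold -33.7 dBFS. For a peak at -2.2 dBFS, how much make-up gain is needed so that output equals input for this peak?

Without make-up, output = threshold + overshoot/7 = -33.7 + 4.5 = -29.2 dBFS.
Gap to target: 27 dB.

27 dB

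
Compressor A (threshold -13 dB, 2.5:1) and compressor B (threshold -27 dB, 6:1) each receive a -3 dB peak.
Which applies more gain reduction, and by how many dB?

B, by 14 dB

A: 10 dB over, compressed to 4 dB over, so 6 dB of GR.
B: 24 dB over, compressed to 4 dB over, so 20 dB of GR.
Difference: 14 dB in favour of B.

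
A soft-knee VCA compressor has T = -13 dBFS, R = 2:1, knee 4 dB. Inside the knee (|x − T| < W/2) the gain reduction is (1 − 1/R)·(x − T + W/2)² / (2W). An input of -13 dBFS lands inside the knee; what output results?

-13.25 dBFS

x − T + W/2 = -13 − (-13) + 2 = 2.
GR = (1 − 1/2) × 2² / 8 = 0.5 × 4 / 8 = 0.25 dB.
Output = -13 − 0.25 = -13.25 dBFS.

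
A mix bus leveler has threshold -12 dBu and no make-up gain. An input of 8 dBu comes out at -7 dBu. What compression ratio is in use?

Input overshoot = 8 − (-12) = 20 dB; output overshoot = -7 − (-12) = 5 dB.
Ratio = 20 / 5 = 4.

4:1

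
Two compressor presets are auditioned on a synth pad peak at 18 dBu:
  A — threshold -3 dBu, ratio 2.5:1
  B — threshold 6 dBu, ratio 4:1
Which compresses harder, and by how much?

A, by 3.6 dB

A: 21 dB over, compressed to 8.4 dB over, so 12.6 dB of GR.
B: 12 dB over, compressed to 3 dB over, so 9 dB of GR.
A applies 3.6 dB more gain reduction.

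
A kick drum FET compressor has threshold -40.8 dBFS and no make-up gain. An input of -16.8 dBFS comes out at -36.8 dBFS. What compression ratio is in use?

6:1

Input overshoot = -16.8 − (-40.8) = 24 dB; output overshoot = -36.8 − (-40.8) = 4 dB.
Ratio = 24 / 4 = 6.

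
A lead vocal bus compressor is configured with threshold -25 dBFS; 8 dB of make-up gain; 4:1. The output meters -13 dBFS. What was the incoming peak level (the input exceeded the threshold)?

Before make-up, the level was -13 − 8 = -21 dBFS.
The compressed level sits -21 − (-25) = 4 dB over threshold.
Before 4:1 compression the overshoot was 4 × 4 = 16 dB, so input = -25 + 16 = -9 dBFS.

-9 dBFS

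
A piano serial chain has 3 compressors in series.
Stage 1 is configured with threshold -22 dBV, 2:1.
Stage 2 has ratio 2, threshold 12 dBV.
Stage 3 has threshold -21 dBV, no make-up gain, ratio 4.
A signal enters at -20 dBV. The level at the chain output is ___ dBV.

-21 dBV

Stage 1: 2 dB above -22 dBV, reduced 2:1 to 1 dB above → -21 dBV.
Stage 2: -21 dBV is at or below the 12 dBV threshold — no compression; output -21 dBV.
Stage 3: -21 dBV is at or below the -21 dBV threshold — no compression; output -21 dBV.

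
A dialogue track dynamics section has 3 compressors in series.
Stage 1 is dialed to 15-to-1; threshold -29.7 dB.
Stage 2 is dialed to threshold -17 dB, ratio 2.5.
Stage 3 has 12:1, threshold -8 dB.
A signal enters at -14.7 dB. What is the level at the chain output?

Stage 1: overshoot 15 dB → 15/15 = 1 dB → -28.7 dB.
Stage 2: -28.7 dB is at or below the -17 dB threshold — no compression; output -28.7 dB.
Stage 3: -28.7 dB ≤ -8 dB, so stage 3 doesn't engage; output -28.7 dB.

-28.7 dB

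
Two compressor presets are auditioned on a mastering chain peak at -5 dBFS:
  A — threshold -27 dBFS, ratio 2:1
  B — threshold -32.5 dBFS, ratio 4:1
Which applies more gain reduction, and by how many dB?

A: GR = 22 − 22/2 = 11 dB.
B: GR = 27.5 − 27.5/4 = 20.625 dB.
B applies 9.625 dB more gain reduction.

B, by 9.625 dB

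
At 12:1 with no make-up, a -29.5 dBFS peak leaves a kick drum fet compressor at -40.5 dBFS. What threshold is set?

Gain reduction = -29.5 − (-40.5) = 11 dB; output overshoot = GR / (R − 1) = 11 / 11 = 1 dB.
Threshold = output − output overshoot = -40.5 − 1 = -41.5 dBFS.

-41.5 dBFS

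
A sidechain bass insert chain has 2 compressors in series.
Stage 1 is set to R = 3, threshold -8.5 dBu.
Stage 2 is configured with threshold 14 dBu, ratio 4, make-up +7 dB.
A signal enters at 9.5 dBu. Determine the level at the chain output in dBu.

4.5 dBu

Stage 1: 9.5 dBu is 18 dB over -8.5 dBu; at 3:1 that becomes 6 dB over, giving -2.5 dBu.
Stage 2: -2.5 dBu is at or below the 14 dBu threshold — no compression; make-up brings it to 4.5 dBu.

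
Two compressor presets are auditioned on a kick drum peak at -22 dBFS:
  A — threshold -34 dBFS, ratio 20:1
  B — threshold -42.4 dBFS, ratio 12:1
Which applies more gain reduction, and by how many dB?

B, by 7.3 dB

A: 12 dB over, compressed to 0.6 dB over, so 11.4 dB of GR.
B: 20.4 dB over, compressed to 1.7 dB over, so 18.7 dB of GR.
B reduces 7.3 dB more.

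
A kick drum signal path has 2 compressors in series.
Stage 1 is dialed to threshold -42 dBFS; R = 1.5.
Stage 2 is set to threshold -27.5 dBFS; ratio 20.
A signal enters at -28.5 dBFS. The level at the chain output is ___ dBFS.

Stage 1: overshoot 13.5 dB → 13.5/1.5 = 9 dB → -33 dBFS.
Stage 2: -33 dBFS ≤ -27.5 dBFS, so stage 2 doesn't engage; output -33 dBFS.

-33 dBFS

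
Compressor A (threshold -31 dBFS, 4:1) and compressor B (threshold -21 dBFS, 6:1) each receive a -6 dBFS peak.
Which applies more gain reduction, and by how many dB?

A, by 6.25 dB

A: GR = 25 − 25/4 = 18.75 dB.
B: GR = 15 − 15/6 = 12.5 dB.
A reduces 6.25 dB more.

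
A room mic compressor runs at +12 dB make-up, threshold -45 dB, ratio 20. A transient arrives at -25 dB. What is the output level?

-32 dB

Overshoot: -25 − (-45) = 20 dB.
The 20 dB excess becomes 1 dB after 20:1 reduction.
So the level is -45 + 1 = -44 dB; make-up adds 12 dB, giving -32 dB.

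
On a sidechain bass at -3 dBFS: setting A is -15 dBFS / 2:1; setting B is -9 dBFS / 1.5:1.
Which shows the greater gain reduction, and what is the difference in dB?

A: overshoot 12 dB → output overshoot 6 dB → GR 6 dB.
B: overshoot 6 dB → output overshoot 4 dB → GR 2 dB.
Difference: 4 dB in favour of A.

A, by 4 dB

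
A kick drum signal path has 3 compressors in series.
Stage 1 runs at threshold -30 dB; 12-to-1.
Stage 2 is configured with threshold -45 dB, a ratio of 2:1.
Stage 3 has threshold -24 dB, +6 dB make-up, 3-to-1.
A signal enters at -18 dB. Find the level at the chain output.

-31 dB

Stage 1: -18 dB is 12 dB over -30 dB; at 12:1 that becomes 1 dB over, giving -29 dB.
Stage 2: 16 dB above -45 dB, reduced 2:1 to 8 dB above → -37 dB.
Stage 3: below threshold (-37 ≤ -24); passes unchanged; make-up brings it to -31 dB.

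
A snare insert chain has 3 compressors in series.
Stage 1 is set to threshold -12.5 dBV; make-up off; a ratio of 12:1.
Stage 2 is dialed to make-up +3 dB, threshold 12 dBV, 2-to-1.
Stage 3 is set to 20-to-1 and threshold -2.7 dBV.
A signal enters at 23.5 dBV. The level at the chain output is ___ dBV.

Stage 1: 36 dB above -12.5 dBV, reduced 12:1 to 3 dB above → -9.5 dBV.
Stage 2: -9.5 dBV ≤ 12 dBV, so stage 2 doesn't engage; make-up brings it to -6.5 dBV.
Stage 3: -6.5 dBV ≤ -2.7 dBV, so stage 3 doesn't engage; output -6.5 dBV.

-6.5 dBV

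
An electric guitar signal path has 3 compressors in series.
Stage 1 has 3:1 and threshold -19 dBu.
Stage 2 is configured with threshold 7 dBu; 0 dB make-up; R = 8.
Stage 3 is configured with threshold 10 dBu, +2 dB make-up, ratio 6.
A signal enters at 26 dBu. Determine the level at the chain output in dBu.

Stage 1: 45 dB above -19 dBu, reduced 3:1 to 15 dB above → -4 dBu.
Stage 2: -4 dBu ≤ 7 dBu, so stage 2 doesn't engage; output -4 dBu.
Stage 3: -4 dBu is at or below the 10 dBu threshold — no compression; make-up brings it to -2 dBu.

-2 dBu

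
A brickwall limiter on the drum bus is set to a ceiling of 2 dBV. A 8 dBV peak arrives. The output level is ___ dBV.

2 dBV

A brickwall limiter is an ∞:1 compressor: any input above the ceiling is clamped to 2 dBV.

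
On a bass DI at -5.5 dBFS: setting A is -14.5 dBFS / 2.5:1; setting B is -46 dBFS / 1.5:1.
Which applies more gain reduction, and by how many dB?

A: 9 dB over, compressed to 3.6 dB over, so 5.4 dB of GR.
B: 40.5 dB over, compressed to 27 dB over, so 13.5 dB of GR.
B applies 8.1 dB more gain reduction.

B, by 8.1 dB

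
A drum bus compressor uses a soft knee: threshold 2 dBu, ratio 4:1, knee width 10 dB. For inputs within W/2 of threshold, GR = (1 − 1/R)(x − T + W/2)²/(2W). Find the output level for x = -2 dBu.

x − T + W/2 = -2 − 2 + 5 = 1.
GR = (1 − 1/4) × 1² / 20 = 0.75 × 1 / 20 = 0.0375 dB.
Output = -2 − 0.0375 = -2.0375 dBu.

-2.0375 dBu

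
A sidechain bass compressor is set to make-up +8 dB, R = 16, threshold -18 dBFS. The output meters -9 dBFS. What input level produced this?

-2 dBFS

Stripping the +8 dB make-up gives -17 dBFS at the gain stage.
Post-compression overshoot = -17 − (-18) = 1 dB.
Undo the ratio: input overshoot = 1 × 16 = 16 dB, giving input = -2 dBFS.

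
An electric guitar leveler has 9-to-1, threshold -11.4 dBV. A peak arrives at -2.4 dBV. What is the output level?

-10.4 dBV

Overshoot: -2.4 − (-11.4) = 9 dB.
At 9:1 the overshoot is divided by 9, leaving 1 dB above threshold.
Output = -11.4 + 1 = -10.4 dBV.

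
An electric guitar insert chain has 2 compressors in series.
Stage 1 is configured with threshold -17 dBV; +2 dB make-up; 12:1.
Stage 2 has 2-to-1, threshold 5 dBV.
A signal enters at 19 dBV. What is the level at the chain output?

Stage 1: overshoot 36 dB → 36/12 = 3 dB → -14 dBV; +2 dB make-up → -12 dBV.
Stage 2: below threshold (-12 ≤ 5); passes unchanged; output -12 dBV.

-12 dBV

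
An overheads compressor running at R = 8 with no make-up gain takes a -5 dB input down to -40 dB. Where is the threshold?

-45 dB

Let T be the threshold. Output overshoot = (input overshoot)/R, so -40 − T = (-5 − T)/8.
8·(-40 − T) = -5 − T → 7·T = -320 − (-5) = -315.
T = -315/7 = -45 dB.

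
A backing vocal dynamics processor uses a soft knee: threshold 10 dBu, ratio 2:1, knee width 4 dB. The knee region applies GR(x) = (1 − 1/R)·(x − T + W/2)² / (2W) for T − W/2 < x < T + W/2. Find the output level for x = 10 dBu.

x − T + W/2 = 10 − 10 + 2 = 2.
GR = (1 − 1/2) × 2² / 8 = 0.5 × 4 / 8 = 0.25 dB.
Output = 10 − 0.25 = 9.75 dBu.

9.75 dBu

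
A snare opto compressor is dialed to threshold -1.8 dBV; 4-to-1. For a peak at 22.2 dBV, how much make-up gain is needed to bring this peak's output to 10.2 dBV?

6 dB

Overshoot 24 dB → 24/4 = 6 dB after compression, so the compressed level is -1.8 + 6 = 4.2 dBV.
Make-up = target − compressed = 10.2 − 4.2 = 6 dB.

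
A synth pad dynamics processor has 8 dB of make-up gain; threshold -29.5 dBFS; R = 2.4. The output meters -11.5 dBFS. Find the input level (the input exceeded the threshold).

Before make-up, the level was -11.5 − 8 = -19.5 dBFS.
Post-compression overshoot = -19.5 − (-29.5) = 10 dB.
Input overshoot = R × output overshoot = 24 dB → input = -29.5 + 24 = -5.5 dBFS.

-5.5 dBFS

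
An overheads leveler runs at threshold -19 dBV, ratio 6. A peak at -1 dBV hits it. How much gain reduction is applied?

15 dB

The signal is 18 dB above threshold.
At 6:1, output sits 18/6 = 3 dB above threshold.
So the signal is attenuated by 18 − 3 = 15 dB.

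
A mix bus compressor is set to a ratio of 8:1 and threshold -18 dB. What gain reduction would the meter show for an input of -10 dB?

7 dB

-10 dB exceeds the threshold by 8 dB.
At 8:1, output sits 8/8 = 1 dB above threshold.
GR = overshoot in − overshoot out = 8 − 1 = 7 dB.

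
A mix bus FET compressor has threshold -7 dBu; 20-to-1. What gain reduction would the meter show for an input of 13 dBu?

13 dBu exceeds the threshold by 20 dB.
At 20:1, output sits 20/20 = 1 dB above threshold.
GR = overshoot in − overshoot out = 20 − 1 = 19 dB.

19 dB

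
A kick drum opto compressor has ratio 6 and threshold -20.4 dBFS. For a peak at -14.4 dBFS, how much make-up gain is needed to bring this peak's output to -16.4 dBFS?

3 dB

The peak compresses to -20.4 + 6/6 = -19.4 dBFS.
To reach -16.4 dBFS requires -16.4 − (-19.4) = 3 dB of make-up.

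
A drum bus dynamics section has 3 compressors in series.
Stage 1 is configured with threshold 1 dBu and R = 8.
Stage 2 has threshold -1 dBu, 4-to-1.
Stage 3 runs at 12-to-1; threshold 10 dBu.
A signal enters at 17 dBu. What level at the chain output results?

Stage 1: 16 dB above 1 dBu, reduced 8:1 to 2 dB above → 3 dBu.
Stage 2: overshoot 4 dB → 4/4 = 1 dB → 0 dBu.
Stage 3: 0 dBu ≤ 10 dBu, so stage 3 doesn't engage; output 0 dBu.

0 dBu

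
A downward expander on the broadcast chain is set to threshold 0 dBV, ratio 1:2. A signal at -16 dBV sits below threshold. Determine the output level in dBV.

-32 dBV

Undershoot = 0 − (-16) = 16 dB.
At 1:2, that expands to 32 dB under threshold.
Output = 0 − 32 = -32 dBV.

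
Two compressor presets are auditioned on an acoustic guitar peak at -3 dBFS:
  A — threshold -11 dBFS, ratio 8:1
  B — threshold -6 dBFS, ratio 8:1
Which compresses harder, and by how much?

A, by 4.375 dB

A: GR = 8 − 8/8 = 7 dB.
B: GR = 3 − 3/8 = 2.625 dB.
A applies 4.375 dB more gain reduction.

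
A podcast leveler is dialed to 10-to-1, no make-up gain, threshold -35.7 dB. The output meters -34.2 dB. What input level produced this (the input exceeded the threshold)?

-20.7 dB

Post-compression overshoot = -34.2 − (-35.7) = 1.5 dB.
Undo the ratio: input overshoot = 1.5 × 10 = 15 dB, giving input = -20.7 dB.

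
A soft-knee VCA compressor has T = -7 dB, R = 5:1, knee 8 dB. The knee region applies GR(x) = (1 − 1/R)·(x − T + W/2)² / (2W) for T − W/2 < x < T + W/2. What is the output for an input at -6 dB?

x − T + W/2 = -6 − (-7) + 4 = 5.
GR = (1 − 1/5) × 5² / 16 = 0.8 × 25 / 16 = 1.25 dB.
Output = -6 − 1.25 = -7.25 dB.

-7.25 dB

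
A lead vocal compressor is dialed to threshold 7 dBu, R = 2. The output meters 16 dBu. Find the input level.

25 dBu

Post-compression overshoot = 16 − 7 = 9 dB.
Before 2:1 compression the overshoot was 9 × 2 = 18 dB, so input = 7 + 18 = 25 dBu.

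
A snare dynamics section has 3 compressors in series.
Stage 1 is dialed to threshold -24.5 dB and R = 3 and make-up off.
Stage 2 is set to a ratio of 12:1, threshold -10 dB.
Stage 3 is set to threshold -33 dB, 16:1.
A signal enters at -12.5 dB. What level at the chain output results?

-32.21875 dB

Stage 1: overshoot 12 dB → 12/3 = 4 dB → -20.5 dB.
Stage 2: -20.5 dB is at or below the -10 dB threshold — no compression; output -20.5 dB.
Stage 3: -20.5 dB is 12.5 dB over -33 dB; at 16:1 that becomes 0.78125 dB over, giving -32.21875 dB.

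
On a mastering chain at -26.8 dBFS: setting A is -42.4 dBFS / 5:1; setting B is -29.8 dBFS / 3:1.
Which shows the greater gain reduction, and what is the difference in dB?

A, by 10.48 dB

A: GR = 15.6 − 15.6/5 = 12.48 dB.
B: GR = 3 − 3/3 = 2 dB.
A applies 10.48 dB more gain reduction.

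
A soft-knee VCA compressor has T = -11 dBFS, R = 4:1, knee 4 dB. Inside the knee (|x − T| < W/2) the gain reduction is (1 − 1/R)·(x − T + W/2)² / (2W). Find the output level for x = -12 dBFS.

x − T + W/2 = -12 − (-11) + 2 = 1.
GR = (1 − 1/4) × 1² / 8 = 0.75 × 1 / 8 = 0.09375 dB.
Output = -12 − 0.09375 = -12.09375 dBFS.

-12.09375 dBFS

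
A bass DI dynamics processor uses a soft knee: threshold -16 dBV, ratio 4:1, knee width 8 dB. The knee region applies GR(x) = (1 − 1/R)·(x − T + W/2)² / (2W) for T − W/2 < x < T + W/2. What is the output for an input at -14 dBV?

x − T + W/2 = -14 − (-16) + 4 = 6.
GR = (1 − 1/4) × 6² / 16 = 0.75 × 36 / 16 = 1.6875 dB.
Output = -14 − 1.6875 = -15.6875 dBV.

-15.6875 dBV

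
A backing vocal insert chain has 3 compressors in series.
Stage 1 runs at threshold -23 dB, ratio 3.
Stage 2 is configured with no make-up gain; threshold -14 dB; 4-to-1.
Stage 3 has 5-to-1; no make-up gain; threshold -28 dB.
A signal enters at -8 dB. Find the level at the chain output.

-26 dB

Stage 1: 15 dB above -23 dB, reduced 3:1 to 5 dB above → -18 dB.
Stage 2: -18 dB is at or below the -14 dB threshold — no compression; output -18 dB.
Stage 3: -18 dB is 10 dB over -28 dB; at 5:1 that becomes 2 dB over, giving -26 dB.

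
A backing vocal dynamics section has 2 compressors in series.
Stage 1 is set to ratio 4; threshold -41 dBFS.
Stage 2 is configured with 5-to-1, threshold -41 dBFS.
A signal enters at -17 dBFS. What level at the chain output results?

-39.8 dBFS

Stage 1: -17 dBFS is 24 dB over -41 dBFS; at 4:1 that becomes 6 dB over, giving -35 dBFS.
Stage 2: 6 dB above -41 dBFS, reduced 5:1 to 1.2 dB above → -39.8 dBFS.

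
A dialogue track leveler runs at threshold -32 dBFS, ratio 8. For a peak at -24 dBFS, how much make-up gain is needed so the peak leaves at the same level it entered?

7 dB

Without make-up, output = threshold + overshoot/8 = -32 + 1 = -31 dBFS.
Gap to target: 7 dB.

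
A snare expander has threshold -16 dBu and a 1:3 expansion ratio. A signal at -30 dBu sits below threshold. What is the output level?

-58 dBu

Below threshold, a 1:3 expander applies gain = (3−1)×(T − x) of attenuation.
(3−1) × 14 = 28 dB, so output = -30 − 28 = -58 dBu.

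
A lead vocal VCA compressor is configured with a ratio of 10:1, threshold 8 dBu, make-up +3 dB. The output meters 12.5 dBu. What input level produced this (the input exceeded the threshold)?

Before make-up, the level was 12.5 − 3 = 9.5 dBu.
That's 1.5 dB above the 8 dBu threshold.
Undo the ratio: input overshoot = 1.5 × 10 = 15 dB, giving input = 23 dBu.

23 dBu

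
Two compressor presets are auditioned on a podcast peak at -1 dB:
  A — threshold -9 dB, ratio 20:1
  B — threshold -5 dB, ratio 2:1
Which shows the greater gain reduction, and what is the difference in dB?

A: 8 dB over, compressed to 0.4 dB over, so 7.6 dB of GR.
B: 4 dB over, compressed to 2 dB over, so 2 dB of GR.
A applies 5.6 dB more gain reduction.

A, by 5.6 dB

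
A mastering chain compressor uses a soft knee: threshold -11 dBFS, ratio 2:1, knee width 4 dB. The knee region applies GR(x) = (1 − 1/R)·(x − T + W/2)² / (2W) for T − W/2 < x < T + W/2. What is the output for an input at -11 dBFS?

-11.25 dBFS

x − T + W/2 = -11 − (-11) + 2 = 2.
GR = (1 − 1/2) × 2² / 8 = 0.5 × 4 / 8 = 0.25 dB.
Output = -11 − 0.25 = -11.25 dBFS.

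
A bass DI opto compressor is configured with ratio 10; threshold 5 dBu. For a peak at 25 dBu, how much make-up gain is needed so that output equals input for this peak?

Without make-up, output = threshold + overshoot/10 = 5 + 2 = 7 dBu.
Gap to target: 18 dB.

18 dB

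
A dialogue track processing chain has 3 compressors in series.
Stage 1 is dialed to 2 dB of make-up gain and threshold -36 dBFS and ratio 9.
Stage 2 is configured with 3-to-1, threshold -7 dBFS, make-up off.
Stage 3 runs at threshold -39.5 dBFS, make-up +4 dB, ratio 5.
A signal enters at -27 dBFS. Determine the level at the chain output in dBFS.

Stage 1: 9 dB above -36 dBFS, reduced 9:1 to 1 dB above → -35 dBFS; +2 dB make-up → -33 dBFS.
Stage 2: -33 dBFS is at or below the -7 dBFS threshold — no compression; output -33 dBFS.
Stage 3: -33 dBFS is 6.5 dB over -39.5 dBFS; at 5:1 that becomes 1.3 dB over, giving -38.2 dBFS; +4 dB make-up → -34.2 dBFS.

-34.2 dBFS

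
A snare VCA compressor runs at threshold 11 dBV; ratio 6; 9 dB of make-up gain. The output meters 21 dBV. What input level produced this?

Before make-up, the level was 21 − 9 = 12 dBV.
Post-compression overshoot = 12 − 11 = 1 dB.
Undo the ratio: input overshoot = 1 × 6 = 6 dB, giving input = 17 dBV.

17 dBV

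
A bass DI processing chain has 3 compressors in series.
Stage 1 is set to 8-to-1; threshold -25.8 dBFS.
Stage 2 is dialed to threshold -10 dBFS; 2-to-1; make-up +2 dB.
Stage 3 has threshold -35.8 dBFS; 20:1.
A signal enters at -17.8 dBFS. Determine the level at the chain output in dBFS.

-35.15 dBFS

Stage 1: 8 dB above -25.8 dBFS, reduced 8:1 to 1 dB above → -24.8 dBFS.
Stage 2: -24.8 dBFS ≤ -10 dBFS, so stage 2 doesn't engage; make-up brings it to -22.8 dBFS.
Stage 3: 13 dB above -35.8 dBFS, reduced 20:1 to 0.65 dB above → -35.15 dBFS.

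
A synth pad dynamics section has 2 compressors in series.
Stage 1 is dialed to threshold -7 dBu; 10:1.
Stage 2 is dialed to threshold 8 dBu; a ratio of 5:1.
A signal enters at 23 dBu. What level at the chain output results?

Stage 1: 30 dB above -7 dBu, reduced 10:1 to 3 dB above → -4 dBu.
Stage 2: -4 dBu is at or below the 8 dBu threshold — no compression; output -4 dBu.

-4 dBu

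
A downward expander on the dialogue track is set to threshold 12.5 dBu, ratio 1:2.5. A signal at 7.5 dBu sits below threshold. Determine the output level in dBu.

Undershoot = 12.5 − 7.5 = 5 dB.
At 1:2.5, that expands to 12.5 dB under threshold.
Output = 12.5 − 12.5 = 0 dBu.

0 dBu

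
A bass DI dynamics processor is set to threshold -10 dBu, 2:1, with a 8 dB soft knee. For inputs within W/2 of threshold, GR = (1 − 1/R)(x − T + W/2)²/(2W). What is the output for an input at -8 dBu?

-9.125 dBu

x − T + W/2 = -8 − (-10) + 4 = 6.
GR = (1 − 1/2) × 6² / 16 = 0.5 × 36 / 16 = 1.125 dB.
Output = -8 − 1.125 = -9.125 dBu.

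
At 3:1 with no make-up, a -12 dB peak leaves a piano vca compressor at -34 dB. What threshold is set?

Gain reduction = -12 − (-34) = 22 dB; output overshoot = GR / (R − 1) = 22 / 2 = 11 dB.
Threshold = output − output overshoot = -34 − 11 = -45 dB.

-45 dB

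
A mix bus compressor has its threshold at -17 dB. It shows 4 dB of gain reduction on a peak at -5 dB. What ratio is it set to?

1.5:1

Input overshoot = -5 − (-17) = 12 dB.
Output overshoot = 12 − 4 = 8 dB.
Ratio = input overshoot / output overshoot = 12 / 8 = 1.5.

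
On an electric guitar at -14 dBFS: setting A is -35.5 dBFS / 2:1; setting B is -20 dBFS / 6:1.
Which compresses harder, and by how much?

A, by 5.75 dB

A: 21.5 dB over, compressed to 10.75 dB over, so 10.75 dB of GR.
B: 6 dB over, compressed to 1 dB over, so 5 dB of GR.
Difference: 5.75 dB in favour of A.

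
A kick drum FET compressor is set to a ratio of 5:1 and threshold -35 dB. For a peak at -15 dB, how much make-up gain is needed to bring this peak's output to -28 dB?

3 dB

The peak compresses to -35 + 20/5 = -31 dB.
To reach -28 dB requires -28 − (-31) = 3 dB of make-up.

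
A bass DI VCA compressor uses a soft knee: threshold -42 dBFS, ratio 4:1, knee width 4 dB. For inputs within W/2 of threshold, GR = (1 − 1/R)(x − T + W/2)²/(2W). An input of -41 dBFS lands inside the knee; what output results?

-41.84375 dBFS

x − T + W/2 = -41 − (-42) + 2 = 3.
GR = (1 − 1/4) × 3² / 8 = 0.75 × 9 / 8 = 0.84375 dB.
Output = -41 − 0.84375 = -41.84375 dBFS.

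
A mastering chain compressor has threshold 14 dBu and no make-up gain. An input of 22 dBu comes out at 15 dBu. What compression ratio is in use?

Input overshoot = 22 − 14 = 8 dB; output overshoot = 15 − 14 = 1 dB.
Ratio = 8 / 1 = 8.

8:1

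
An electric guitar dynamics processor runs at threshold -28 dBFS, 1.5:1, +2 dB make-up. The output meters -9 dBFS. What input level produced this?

Before make-up, the level was -9 − 2 = -11 dBFS.
The compressed level sits -11 − (-28) = 17 dB over threshold.
Input overshoot = R × output overshoot = 25.5 dB → input = -28 + 25.5 = -2.5 dBFS.

-2.5 dBFS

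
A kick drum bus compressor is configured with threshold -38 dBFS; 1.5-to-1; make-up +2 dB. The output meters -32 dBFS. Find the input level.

-32 dBFS

Stripping the +2 dB make-up gives -34 dBFS at the gain stage.
That's 4 dB above the -38 dBFS threshold.
Input overshoot = R × output overshoot = 6 dB → input = -38 + 6 = -32 dBFS.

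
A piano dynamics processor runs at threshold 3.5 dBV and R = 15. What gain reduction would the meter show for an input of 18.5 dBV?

14 dB

18.5 dBV exceeds the threshold by 15 dB.
At 15:1, output sits 15/15 = 1 dB above threshold.
GR = overshoot in − overshoot out = 15 − 1 = 14 dB.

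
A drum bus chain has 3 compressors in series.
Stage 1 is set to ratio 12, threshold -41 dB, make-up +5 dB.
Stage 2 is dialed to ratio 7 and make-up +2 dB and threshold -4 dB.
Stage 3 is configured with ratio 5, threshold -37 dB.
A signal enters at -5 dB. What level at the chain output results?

-35.8 dB

Stage 1: -5 dB is 36 dB over -41 dB; at 12:1 that becomes 3 dB over, giving -38 dB; +5 dB make-up → -33 dB.
Stage 2: -33 dB is at or below the -4 dB threshold — no compression; make-up brings it to -31 dB.
Stage 3: 6 dB above -37 dB, reduced 5:1 to 1.2 dB above → -35.8 dB.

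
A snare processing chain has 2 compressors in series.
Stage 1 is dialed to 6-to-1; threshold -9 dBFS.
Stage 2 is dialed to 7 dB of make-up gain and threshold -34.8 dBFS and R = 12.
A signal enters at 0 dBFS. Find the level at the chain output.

-25.525 dBFS

Stage 1: overshoot 9 dB → 9/6 = 1.5 dB → -7.5 dBFS.
Stage 2: overshoot 27.3 dB → 27.3/12 = 2.275 dB → -32.525 dBFS; +7 dB make-up → -25.525 dBFS.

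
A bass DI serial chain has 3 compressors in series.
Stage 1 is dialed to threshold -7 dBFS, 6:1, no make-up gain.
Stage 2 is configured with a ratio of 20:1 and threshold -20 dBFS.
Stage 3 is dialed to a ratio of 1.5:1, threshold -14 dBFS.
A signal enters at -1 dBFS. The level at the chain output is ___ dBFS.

-19.3 dBFS

Stage 1: -1 dBFS is 6 dB over -7 dBFS; at 6:1 that becomes 1 dB over, giving -6 dBFS.
Stage 2: 14 dB above -20 dBFS, reduced 20:1 to 0.7 dB above → -19.3 dBFS.
Stage 3: below threshold (-19.3 ≤ -14); passes unchanged; output -19.3 dBFS.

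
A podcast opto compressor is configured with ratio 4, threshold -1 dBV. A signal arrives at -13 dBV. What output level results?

-13 dBV

-13 dBV is 12 dB below the -1 dBV threshold, so no gain reduction is applied.
Output = input = -13 dBV.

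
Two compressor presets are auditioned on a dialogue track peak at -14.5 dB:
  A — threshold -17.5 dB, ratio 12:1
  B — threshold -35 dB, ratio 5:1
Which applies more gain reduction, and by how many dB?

B, by 13.65 dB

A: 3 dB over, compressed to 0.25 dB over, so 2.75 dB of GR.
B: 20.5 dB over, compressed to 4.1 dB over, so 16.4 dB of GR.
B reduces 13.65 dB more.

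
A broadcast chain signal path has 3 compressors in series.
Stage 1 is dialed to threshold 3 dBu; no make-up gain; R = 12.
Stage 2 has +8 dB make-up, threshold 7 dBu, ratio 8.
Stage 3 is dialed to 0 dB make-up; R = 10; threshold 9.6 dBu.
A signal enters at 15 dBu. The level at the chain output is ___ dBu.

Stage 1: 12 dB above 3 dBu, reduced 12:1 to 1 dB above → 4 dBu.
Stage 2: 4 dBu is at or below the 7 dBu threshold — no compression; make-up brings it to 12 dBu.
Stage 3: 2.4 dB above 9.6 dBu, reduced 10:1 to 0.24 dB above → 9.84 dBu.

9.84 dBu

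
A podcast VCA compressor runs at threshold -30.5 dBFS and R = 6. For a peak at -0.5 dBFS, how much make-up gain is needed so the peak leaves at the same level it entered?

25 dB

Without make-up, output = threshold + overshoot/6 = -30.5 + 5 = -25.5 dBFS.
Gap to target: 25 dB.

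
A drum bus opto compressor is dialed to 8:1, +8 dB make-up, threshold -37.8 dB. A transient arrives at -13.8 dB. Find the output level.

-26.8 dB

Overshoot: -13.8 − (-37.8) = 24 dB.
The 24 dB excess becomes 3 dB after 8:1 reduction.
Output = -37.8 + 3 = -34.8 dB; make-up adds 8 dB, giving -26.8 dB.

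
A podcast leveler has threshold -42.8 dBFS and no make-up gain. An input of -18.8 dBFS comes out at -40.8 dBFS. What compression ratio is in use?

Input overshoot = -18.8 − (-42.8) = 24 dB; output overshoot = -40.8 − (-42.8) = 2 dB.
Ratio = 24 / 2 = 12.

12:1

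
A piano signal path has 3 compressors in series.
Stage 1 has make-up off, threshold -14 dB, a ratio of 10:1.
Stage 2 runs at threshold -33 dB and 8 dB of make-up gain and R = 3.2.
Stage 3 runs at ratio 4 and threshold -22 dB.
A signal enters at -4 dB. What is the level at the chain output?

Stage 1: 10 dB above -14 dB, reduced 10:1 to 1 dB above → -13 dB.
Stage 2: overshoot 20 dB → 20/3.2 = 6.25 dB → -26.75 dB; +8 dB make-up → -18.75 dB.
Stage 3: 3.25 dB above -22 dB, reduced 4:1 to 0.8125 dB above → -21.1875 dB.

-21.1875 dB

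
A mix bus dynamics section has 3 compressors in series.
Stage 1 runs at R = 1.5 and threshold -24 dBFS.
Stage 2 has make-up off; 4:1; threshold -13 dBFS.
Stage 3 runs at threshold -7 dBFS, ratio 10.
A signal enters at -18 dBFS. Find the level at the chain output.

Stage 1: overshoot 6 dB → 6/1.5 = 4 dB → -20 dBFS.
Stage 2: -20 dBFS ≤ -13 dBFS, so stage 2 doesn't engage; output -20 dBFS.
Stage 3: -20 dBFS ≤ -7 dBFS, so stage 3 doesn't engage; output -20 dBFS.

-20 dBFS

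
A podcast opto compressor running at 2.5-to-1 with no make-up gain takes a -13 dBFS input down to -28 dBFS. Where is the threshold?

Let T be the threshold. Output overshoot = (input overshoot)/R, so -28 − T = (-13 − T)/2.5.
2.5·(-28 − T) = -13 − T → 1.5·T = -70 − (-13) = -57.
T = -57/1.5 = -38 dBFS.

-38 dBFS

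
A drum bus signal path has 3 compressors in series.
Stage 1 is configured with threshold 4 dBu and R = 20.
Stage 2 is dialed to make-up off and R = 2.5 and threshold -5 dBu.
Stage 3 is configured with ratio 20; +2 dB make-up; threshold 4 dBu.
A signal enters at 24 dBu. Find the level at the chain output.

Stage 1: 24 dBu is 20 dB over 4 dBu; at 20:1 that becomes 1 dB over, giving 5 dBu.
Stage 2: overshoot 10 dB → 10/2.5 = 4 dB → -1 dBu.
Stage 3: -1 dBu is at or below the 4 dBu threshold — no compression; make-up brings it to 1 dBu.

1 dBu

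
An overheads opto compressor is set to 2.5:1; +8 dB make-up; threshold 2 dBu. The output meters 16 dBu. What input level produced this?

17 dBu

Stripping the +8 dB make-up gives 8 dBu at the gain stage.
The compressed level sits 8 − 2 = 6 dB over threshold.
Undo the ratio: input overshoot = 6 × 2.5 = 15 dB, giving input = 17 dBu.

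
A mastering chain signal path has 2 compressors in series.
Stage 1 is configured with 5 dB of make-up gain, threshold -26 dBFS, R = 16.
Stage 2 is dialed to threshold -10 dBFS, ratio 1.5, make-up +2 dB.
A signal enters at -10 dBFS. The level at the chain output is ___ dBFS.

-18 dBFS

Stage 1: 16 dB above -26 dBFS, reduced 16:1 to 1 dB above → -25 dBFS; +5 dB make-up → -20 dBFS.
Stage 2: -20 dBFS is at or below the -10 dBFS threshold — no compression; make-up brings it to -18 dBFS.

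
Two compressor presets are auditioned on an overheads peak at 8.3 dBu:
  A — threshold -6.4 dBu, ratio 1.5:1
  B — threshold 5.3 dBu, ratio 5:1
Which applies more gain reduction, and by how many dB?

A, by 2.5 dB

A: GR = 14.7 − 14.7/1.5 = 4.9 dB.
B: GR = 3 − 3/5 = 2.4 dB.
A reduces 2.5 dB more.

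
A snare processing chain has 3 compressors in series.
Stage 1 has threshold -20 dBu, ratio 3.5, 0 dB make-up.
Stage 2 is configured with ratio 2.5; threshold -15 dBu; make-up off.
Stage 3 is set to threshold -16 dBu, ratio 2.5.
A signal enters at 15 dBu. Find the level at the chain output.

-14.8 dBu

Stage 1: 35 dB above -20 dBu, reduced 3.5:1 to 10 dB above → -10 dBu.
Stage 2: 5 dB above -15 dBu, reduced 2.5:1 to 2 dB above → -13 dBu.
Stage 3: -13 dBu is 3 dB over -16 dBu; at 2.5:1 that becomes 1.2 dB over, giving -14.8 dBu.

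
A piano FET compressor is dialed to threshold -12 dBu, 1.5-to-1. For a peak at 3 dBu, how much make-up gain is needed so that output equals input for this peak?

Without make-up, output = threshold + overshoot/1.5 = -12 + 10 = -2 dBu.
Gap to target: 5 dB.

5 dB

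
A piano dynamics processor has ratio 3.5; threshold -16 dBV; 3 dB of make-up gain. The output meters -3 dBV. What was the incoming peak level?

19 dBV

Stripping the +3 dB make-up gives -6 dBV at the gain stage.
The compressed level sits -6 − (-16) = 10 dB over threshold.
Input overshoot = R × output overshoot = 35 dB → input = -16 + 35 = 19 dBV.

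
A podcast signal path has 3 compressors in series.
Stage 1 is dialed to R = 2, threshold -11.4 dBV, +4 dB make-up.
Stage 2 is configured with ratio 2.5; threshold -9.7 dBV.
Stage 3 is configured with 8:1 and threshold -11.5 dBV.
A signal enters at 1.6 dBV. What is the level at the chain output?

Stage 1: 1.6 dBV is 13 dB over -11.4 dBV; at 2:1 that becomes 6.5 dB over, giving -4.9 dBV; +4 dB make-up → -0.9 dBV.
Stage 2: 8.8 dB above -9.7 dBV, reduced 2.5:1 to 3.52 dB above → -6.18 dBV.
Stage 3: 5.32 dB above -11.5 dBV, reduced 8:1 to 0.665 dB above → -10.835 dBV.

-10.835 dBV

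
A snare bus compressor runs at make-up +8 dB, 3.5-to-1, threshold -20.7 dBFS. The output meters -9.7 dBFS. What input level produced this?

Before make-up, the level was -9.7 − 8 = -17.7 dBFS.
The compressed level sits -17.7 − (-20.7) = 3 dB over threshold.
Undo the ratio: input overshoot = 3 × 3.5 = 10.5 dB, giving input = -10.2 dBFS.

-10.2 dBFS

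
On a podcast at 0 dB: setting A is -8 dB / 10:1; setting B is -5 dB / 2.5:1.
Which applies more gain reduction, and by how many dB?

A: GR = 8 − 8/10 = 7.2 dB.
B: GR = 5 − 5/2.5 = 3 dB.
A reduces 4.2 dB more.

A, by 4.2 dB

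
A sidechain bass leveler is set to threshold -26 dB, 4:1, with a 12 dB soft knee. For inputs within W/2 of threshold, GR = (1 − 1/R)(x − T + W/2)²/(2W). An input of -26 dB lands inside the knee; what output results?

x − T + W/2 = -26 − (-26) + 6 = 6.
GR = (1 − 1/4) × 6² / 24 = 0.75 × 36 / 24 = 1.125 dB.
Output = -26 − 1.125 = -27.125 dB.

-27.125 dB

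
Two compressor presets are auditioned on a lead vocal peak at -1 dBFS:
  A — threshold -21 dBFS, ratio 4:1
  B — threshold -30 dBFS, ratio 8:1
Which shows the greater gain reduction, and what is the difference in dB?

B, by 10.375 dB

A: 20 dB over, compressed to 5 dB over, so 15 dB of GR.
B: 29 dB over, compressed to 3.625 dB over, so 25.375 dB of GR.
Difference: 10.375 dB in favour of B.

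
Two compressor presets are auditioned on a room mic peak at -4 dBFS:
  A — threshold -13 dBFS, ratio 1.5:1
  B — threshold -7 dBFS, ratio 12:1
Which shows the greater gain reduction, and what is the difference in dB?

A: GR = 9 − 9/1.5 = 3 dB.
B: GR = 3 − 3/12 = 2.75 dB.
A applies 0.25 dB more gain reduction.

A, by 0.25 dB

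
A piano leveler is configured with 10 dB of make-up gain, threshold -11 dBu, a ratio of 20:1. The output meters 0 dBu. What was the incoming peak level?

Stripping the +10 dB make-up gives -10 dBu at the gain stage.
That's 1 dB above the -11 dBu threshold.
Undo the ratio: input overshoot = 1 × 20 = 20 dB, giving input = 9 dBu.

9 dBu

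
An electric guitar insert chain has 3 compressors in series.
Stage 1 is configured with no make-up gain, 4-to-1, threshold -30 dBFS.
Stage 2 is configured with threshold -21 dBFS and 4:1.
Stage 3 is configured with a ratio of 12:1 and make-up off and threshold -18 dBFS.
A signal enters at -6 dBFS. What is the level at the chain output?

-24 dBFS

Stage 1: overshoot 24 dB → 24/4 = 6 dB → -24 dBFS.
Stage 2: -24 dBFS is at or below the -21 dBFS threshold — no compression; output -24 dBFS.
Stage 3: below threshold (-24 ≤ -18); passes unchanged; output -24 dBFS.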